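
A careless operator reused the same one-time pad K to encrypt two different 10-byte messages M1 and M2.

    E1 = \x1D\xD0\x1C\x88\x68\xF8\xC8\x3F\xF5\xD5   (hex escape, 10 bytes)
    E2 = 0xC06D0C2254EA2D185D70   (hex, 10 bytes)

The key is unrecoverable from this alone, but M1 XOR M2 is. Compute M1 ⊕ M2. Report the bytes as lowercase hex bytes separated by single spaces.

E1 ⊕ E2 = (M1 ⊕ K) ⊕ (M2 ⊕ K) = M1 ⊕ M2 — the shared key cancels under XOR.
 29 ^ 192 = 221
208 ^ 109 = 189
 28 ^  12 =  16
136 ^  34 = 170
104 ^  84 =  60
248 ^ 234 =  18
200 ^  45 = 229
 63 ^  24 =  39
245 ^  93 = 168
213 ^ 112 = 165

dd bd 10 aa 3c 12 e5 27 a8 a5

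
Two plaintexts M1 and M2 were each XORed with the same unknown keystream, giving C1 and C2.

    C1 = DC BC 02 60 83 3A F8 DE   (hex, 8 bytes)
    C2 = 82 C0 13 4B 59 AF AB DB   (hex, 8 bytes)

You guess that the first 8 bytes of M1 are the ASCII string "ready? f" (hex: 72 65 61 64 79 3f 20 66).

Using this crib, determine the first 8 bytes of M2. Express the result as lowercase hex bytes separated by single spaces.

First, C1 ⊕ C2 = (M1 ⊕ K) ⊕ (M2 ⊕ K) = M1 ⊕ M2, so the key drops out. Then M2 = (M1 ⊕ M2) ⊕ M1 over the first 8 bytes.
byte 0: (dc xor 82) xor 72 = 5e xor 72 = 2c
byte 1: (bc xor c0) xor 65 = 7c xor 65 = 19
byte 2: (02 xor 13) xor 61 = 11 xor 61 = 70
byte 3: (60 xor 4b) xor 64 = 2b xor 64 = 4f
byte 4: (83 xor 59) xor 79 = da xor 79 = a3
byte 5: (3a xor af) xor 3f = 95 xor 3f = aa
byte 6: (f8 xor ab) xor 20 = 53 xor 20 = 73
byte 7: (de xor db) xor 66 = 05 xor 66 = 63

2c 19 70 4f a3 aa 73 63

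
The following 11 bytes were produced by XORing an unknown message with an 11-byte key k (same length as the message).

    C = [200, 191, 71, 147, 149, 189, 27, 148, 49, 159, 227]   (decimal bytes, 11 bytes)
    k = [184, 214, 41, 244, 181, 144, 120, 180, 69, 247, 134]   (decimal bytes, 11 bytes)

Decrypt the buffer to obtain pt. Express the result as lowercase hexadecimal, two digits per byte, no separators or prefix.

70696e67202d6320746865

c8 XOR b8 = 70
bf XOR d6 = 69
47 XOR 29 = 6e
93 XOR f4 = 67
95 XOR b5 = 20
bd XOR 90 = 2d
1b XOR 78 = 63
94 XOR b4 = 20
31 XOR 45 = 74
9f XOR f7 = 68
e3 XOR 86 = 65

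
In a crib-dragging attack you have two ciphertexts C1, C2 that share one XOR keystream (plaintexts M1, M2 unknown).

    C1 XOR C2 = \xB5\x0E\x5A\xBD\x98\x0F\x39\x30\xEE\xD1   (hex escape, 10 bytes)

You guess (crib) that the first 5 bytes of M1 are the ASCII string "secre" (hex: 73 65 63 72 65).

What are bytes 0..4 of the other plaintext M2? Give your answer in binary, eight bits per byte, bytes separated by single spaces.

Since C1 ⊕ C2 = M1 ⊕ M2, XORing with the guessed M1 bytes yields the corresponding M2 bytes: M2 = (C1 ⊕ C2) ⊕ M1.
byte 0: b5 xor 73 = c6
byte 1: 0e xor 65 = 6b
byte 2: 5a xor 63 = 39
byte 3: bd xor 72 = cf
byte 4: 98 xor 65 = fd

11000110 01101011 00111001 11001111 11111101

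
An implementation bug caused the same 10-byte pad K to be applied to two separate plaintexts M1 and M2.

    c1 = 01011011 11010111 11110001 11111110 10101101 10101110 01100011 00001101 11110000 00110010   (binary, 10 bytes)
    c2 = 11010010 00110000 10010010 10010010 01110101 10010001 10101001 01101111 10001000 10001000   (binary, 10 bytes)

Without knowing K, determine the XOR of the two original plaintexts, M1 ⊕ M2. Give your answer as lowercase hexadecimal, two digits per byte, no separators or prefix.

c1 ⊕ c2 = (M1 ⊕ K) ⊕ (M2 ⊕ K) = M1 ⊕ M2 — the shared key cancels under XOR.
byte 0:  91 ⊕ 210 = 137
byte 1: 215 ⊕  48 = 231
byte 2: 241 ⊕ 146 =  99
byte 3: 254 ⊕ 146 = 108
byte 4: 173 ⊕ 117 = 216
byte 5: 174 ⊕ 145 =  63
byte 6:  99 ⊕ 169 = 202
byte 7:  13 ⊕ 111 =  98
byte 8: 240 ⊕ 136 = 120
byte 9:  50 ⊕ 136 = 186

89e7636cd83fca6278ba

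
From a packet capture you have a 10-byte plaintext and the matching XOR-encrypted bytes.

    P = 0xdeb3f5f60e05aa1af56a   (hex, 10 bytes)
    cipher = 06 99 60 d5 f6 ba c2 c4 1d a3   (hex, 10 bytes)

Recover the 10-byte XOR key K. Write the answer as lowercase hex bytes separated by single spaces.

Since cipher = P ⊕ K, XORing both sides with P gives K = P ⊕ cipher.
de XOR 06 = d8
b3 XOR 99 = 2a
f5 XOR 60 = 95
f6 XOR d5 = 23
0e XOR f6 = f8
05 XOR ba = bf
aa XOR c2 = 68
1a XOR c4 = de
f5 XOR 1d = e8
6a XOR a3 = c9

d8 2a 95 23 f8 bf 68 de e8 c9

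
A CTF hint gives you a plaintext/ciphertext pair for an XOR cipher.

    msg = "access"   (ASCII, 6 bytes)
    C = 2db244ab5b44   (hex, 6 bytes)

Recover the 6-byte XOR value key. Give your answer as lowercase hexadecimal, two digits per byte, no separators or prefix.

4cd127ce2837

Since C = msg ⊕ key, XORing both sides with msg gives key = msg ⊕ C.
01100001 ⊕ 00101101 = 01001100
01100011 ⊕ 10110010 = 11010001
01100011 ⊕ 01000100 = 00100111
01100101 ⊕ 10101011 = 11001110
01110011 ⊕ 01011011 = 00101000
01110011 ⊕ 01000100 = 00110111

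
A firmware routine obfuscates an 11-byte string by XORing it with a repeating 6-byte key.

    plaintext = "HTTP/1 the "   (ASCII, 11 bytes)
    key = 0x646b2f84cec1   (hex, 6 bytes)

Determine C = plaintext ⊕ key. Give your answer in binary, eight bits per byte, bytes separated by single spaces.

The 6-byte key repeats, so the effective keystream is 64 6b 2f 84 ce c1 64 6b 2f 84 ce.
byte 0: 48 ^ 64 = 2c
byte 1: 54 ^ 6b = 3f
byte 2: 54 ^ 2f = 7b
byte 3: 50 ^ 84 = d4
byte 4: 2f ^ ce = e1
byte 5: 31 ^ c1 = f0
byte 6: 20 ^ 64 = 44
byte 7: 74 ^ 6b = 1f
byte 8: 68 ^ 2f = 47
byte 9: 65 ^ 84 = e1
byte 10: 20 ^ ce = ee

00101100 00111111 01111011 11010100 11100001 11110000 01000100 00011111 01000111 11100001 11101110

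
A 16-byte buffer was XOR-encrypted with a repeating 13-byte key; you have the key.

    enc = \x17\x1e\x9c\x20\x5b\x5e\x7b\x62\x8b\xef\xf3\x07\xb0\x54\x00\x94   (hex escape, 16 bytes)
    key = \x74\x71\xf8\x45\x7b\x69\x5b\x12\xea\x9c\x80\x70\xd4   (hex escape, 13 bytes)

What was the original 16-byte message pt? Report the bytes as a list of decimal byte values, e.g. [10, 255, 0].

[99, 111, 100, 101, 32, 55, 32, 112, 97, 115, 115, 119, 100, 32, 113, 108]

The 13-byte key repeats, so the effective keystream is 74 71 f8 45 7b 69 5b 12 ea 9c 80 70 d4 74 71 f8.
byte 0: 17 xor 74 = 63
byte 1: 1e xor 71 = 6f
byte 2: 9c xor f8 = 64
byte 3: 20 xor 45 = 65
byte 4: 5b xor 7b = 20
byte 5: 5e xor 69 = 37
byte 6: 7b xor 5b = 20
byte 7: 62 xor 12 = 70
byte 8: 8b xor ea = 61
byte 9: ef xor 9c = 73
byte 10: f3 xor 80 = 73
byte 11: 07 xor 70 = 77
byte 12: b0 xor d4 = 64
byte 13: 54 xor 74 = 20
byte 14: 00 xor 71 = 71
byte 15: 94 xor f8 = 6c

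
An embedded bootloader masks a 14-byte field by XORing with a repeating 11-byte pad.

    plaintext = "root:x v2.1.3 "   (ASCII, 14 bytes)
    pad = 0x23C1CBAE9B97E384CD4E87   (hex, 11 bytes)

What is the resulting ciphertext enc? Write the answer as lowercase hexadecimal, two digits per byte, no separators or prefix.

The 11-byte key repeats, so the effective keystream is 23 c1 cb ae 9b 97 e3 84 cd 4e 87 23 c1 cb.
byte 0: 72 ^ 23 = 51
byte 1: 6f ^ c1 = ae
byte 2: 6f ^ cb = a4
byte 3: 74 ^ ae = da
byte 4: 3a ^ 9b = a1
byte 5: 78 ^ 97 = ef
byte 6: 20 ^ e3 = c3
byte 7: 76 ^ 84 = f2
byte 8: 32 ^ cd = ff
byte 9: 2e ^ 4e = 60
byte 10: 31 ^ 87 = b6
byte 11: 2e ^ 23 = 0d
byte 12: 33 ^ c1 = f2
byte 13: 20 ^ cb = eb

51aea4daa1efc3f2ff60b60df2eb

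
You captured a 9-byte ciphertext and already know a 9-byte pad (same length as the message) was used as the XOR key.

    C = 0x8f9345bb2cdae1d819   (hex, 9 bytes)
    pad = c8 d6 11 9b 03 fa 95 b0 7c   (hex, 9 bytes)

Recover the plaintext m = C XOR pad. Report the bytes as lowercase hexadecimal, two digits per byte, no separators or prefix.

474554202f20746865

143 ^ 200 =  71
147 ^ 214 =  69
 69 ^  17 =  84
187 ^ 155 =  32
 44 ^   3 =  47
218 ^ 250 =  32
225 ^ 149 = 116
216 ^ 176 = 104
 25 ^ 124 = 101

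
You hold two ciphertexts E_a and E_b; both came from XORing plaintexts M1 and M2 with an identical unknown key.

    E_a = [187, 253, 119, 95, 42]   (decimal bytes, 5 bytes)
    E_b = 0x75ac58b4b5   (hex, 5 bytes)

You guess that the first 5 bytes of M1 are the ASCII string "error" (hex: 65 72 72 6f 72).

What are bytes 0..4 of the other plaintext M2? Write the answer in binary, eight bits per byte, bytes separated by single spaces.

First, E_a ⊕ E_b = (M1 ⊕ K) ⊕ (M2 ⊕ K) = M1 ⊕ M2, so the key drops out. Then M2 = (M1 ⊕ M2) ⊕ M1 over the first 5 bytes.
byte 0: (bb XOR 75) XOR 65 = ce XOR 65 = ab
byte 1: (fd XOR ac) XOR 72 = 51 XOR 72 = 23
byte 2: (77 XOR 58) XOR 72 = 2f XOR 72 = 5d
byte 3: (5f XOR b4) XOR 6f = eb XOR 6f = 84
byte 4: (2a XOR b5) XOR 72 = 9f XOR 72 = ed

10101011 00100011 01011101 10000100 11101101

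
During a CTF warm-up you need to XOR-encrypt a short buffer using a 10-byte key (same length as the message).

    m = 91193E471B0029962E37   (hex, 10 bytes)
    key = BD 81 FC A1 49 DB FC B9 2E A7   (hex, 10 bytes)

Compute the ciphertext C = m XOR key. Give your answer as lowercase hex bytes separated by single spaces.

2c 98 c2 e6 52 db d5 2f 00 90

10010001 xor 10111101 = 00101100
00011001 xor 10000001 = 10011000
00111110 xor 11111100 = 11000010
01000111 xor 10100001 = 11100110
00011011 xor 01001001 = 01010010
00000000 xor 11011011 = 11011011
00101001 xor 11111100 = 11010101
10010110 xor 10111001 = 00101111
00101110 xor 00101110 = 00000000
00110111 xor 10100111 = 10010000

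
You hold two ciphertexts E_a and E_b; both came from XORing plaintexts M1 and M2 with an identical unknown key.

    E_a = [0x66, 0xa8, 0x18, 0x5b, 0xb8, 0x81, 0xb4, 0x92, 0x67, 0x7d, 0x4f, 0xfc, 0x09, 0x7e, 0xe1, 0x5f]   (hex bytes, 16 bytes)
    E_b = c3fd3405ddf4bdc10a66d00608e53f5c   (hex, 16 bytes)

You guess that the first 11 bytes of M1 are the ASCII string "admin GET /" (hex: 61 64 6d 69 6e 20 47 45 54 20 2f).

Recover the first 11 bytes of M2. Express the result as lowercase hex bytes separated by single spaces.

First, E_a ⊕ E_b = (M1 ⊕ K) ⊕ (M2 ⊕ K) = M1 ⊕ M2, so the key drops out. Then M2 = (M1 ⊕ M2) ⊕ M1 over the first 11 bytes.
byte 0: (66 XOR c3) XOR 61 = a5 XOR 61 = c4
byte 1: (a8 XOR fd) XOR 64 = 55 XOR 64 = 31
byte 2: (18 XOR 34) XOR 6d = 2c XOR 6d = 41
byte 3: (5b XOR 05) XOR 69 = 5e XOR 69 = 37
byte 4: (b8 XOR dd) XOR 6e = 65 XOR 6e = 0b
byte 5: (81 XOR f4) XOR 20 = 75 XOR 20 = 55
byte 6: (b4 XOR bd) XOR 47 = 09 XOR 47 = 4e
byte 7: (92 XOR c1) XOR 45 = 53 XOR 45 = 16
byte 8: (67 XOR 0a) XOR 54 = 6d XOR 54 = 39
byte 9: (7d XOR 66) XOR 20 = 1b XOR 20 = 3b
byte 10: (4f XOR d0) XOR 2f = 9f XOR 2f = b0

c4 31 41 37 0b 55 4e 16 39 3b b0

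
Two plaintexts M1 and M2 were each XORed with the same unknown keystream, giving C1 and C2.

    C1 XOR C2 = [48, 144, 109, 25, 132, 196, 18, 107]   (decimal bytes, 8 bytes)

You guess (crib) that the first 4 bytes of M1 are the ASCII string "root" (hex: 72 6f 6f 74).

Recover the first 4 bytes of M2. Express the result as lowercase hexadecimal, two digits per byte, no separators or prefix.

42ff026d

Since C1 ⊕ C2 = M1 ⊕ M2, XORing with the guessed M1 bytes yields the corresponding M2 bytes: M2 = (C1 ⊕ C2) ⊕ M1.
byte 0: 30 XOR 72 = 42
byte 1: 90 XOR 6f = ff
byte 2: 6d XOR 6f = 02
byte 3: 19 XOR 74 = 6d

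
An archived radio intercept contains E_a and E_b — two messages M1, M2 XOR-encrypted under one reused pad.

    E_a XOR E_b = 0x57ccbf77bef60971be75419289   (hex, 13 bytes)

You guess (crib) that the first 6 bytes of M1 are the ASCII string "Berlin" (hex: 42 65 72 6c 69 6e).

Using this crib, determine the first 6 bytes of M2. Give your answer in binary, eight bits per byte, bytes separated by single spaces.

00010101 10101001 11001101 00011011 11010111 10011000

Since E_a ⊕ E_b = M1 ⊕ M2, XORing with the guessed M1 bytes yields the corresponding M2 bytes: M2 = (E_a ⊕ E_b) ⊕ M1.
57 ⊕ 42 = 15
cc ⊕ 65 = a9
bf ⊕ 72 = cd
77 ⊕ 6c = 1b
be ⊕ 69 = d7
f6 ⊕ 6e = 98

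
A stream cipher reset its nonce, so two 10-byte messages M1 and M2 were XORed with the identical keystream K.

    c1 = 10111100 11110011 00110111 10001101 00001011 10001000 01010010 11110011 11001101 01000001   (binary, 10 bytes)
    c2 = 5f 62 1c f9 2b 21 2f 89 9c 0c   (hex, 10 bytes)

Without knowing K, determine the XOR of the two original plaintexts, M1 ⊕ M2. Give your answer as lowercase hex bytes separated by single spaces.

c1 ⊕ c2 = (M1 ⊕ K) ⊕ (M2 ⊕ K) = M1 ⊕ M2 — the shared key cancels under XOR.
byte 0: bc xor 5f = e3
byte 1: f3 xor 62 = 91
byte 2: 37 xor 1c = 2b
byte 3: 8d xor f9 = 74
byte 4: 0b xor 2b = 20
byte 5: 88 xor 21 = a9
byte 6: 52 xor 2f = 7d
byte 7: f3 xor 89 = 7a
byte 8: cd xor 9c = 51
byte 9: 41 xor 0c = 4d

e3 91 2b 74 20 a9 7d 7a 51 4d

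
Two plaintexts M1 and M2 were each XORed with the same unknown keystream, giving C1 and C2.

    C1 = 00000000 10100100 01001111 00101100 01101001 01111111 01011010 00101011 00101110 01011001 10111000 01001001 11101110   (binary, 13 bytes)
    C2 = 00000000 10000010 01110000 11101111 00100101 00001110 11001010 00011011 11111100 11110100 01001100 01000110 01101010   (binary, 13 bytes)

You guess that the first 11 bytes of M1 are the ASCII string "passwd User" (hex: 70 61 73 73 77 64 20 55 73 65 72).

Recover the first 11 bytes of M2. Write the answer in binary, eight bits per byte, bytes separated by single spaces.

01110000 01000111 01001100 10110000 00111011 00010101 10110000 01100101 10100001 11001000 10000110

First, C1 ⊕ C2 = (M1 ⊕ K) ⊕ (M2 ⊕ K) = M1 ⊕ M2, so the key drops out. Then M2 = (M1 ⊕ M2) ⊕ M1 over the first 11 bytes.
byte 0: (00 ⊕ 00) ⊕ 70 = 00 ⊕ 70 = 70
byte 1: (a4 ⊕ 82) ⊕ 61 = 26 ⊕ 61 = 47
byte 2: (4f ⊕ 70) ⊕ 73 = 3f ⊕ 73 = 4c
byte 3: (2c ⊕ ef) ⊕ 73 = c3 ⊕ 73 = b0
byte 4: (69 ⊕ 25) ⊕ 77 = 4c ⊕ 77 = 3b
byte 5: (7f ⊕ 0e) ⊕ 64 = 71 ⊕ 64 = 15
byte 6: (5a ⊕ ca) ⊕ 20 = 90 ⊕ 20 = b0
byte 7: (2b ⊕ 1b) ⊕ 55 = 30 ⊕ 55 = 65
byte 8: (2e ⊕ fc) ⊕ 73 = d2 ⊕ 73 = a1
byte 9: (59 ⊕ f4) ⊕ 65 = ad ⊕ 65 = c8
byte 10: (b8 ⊕ 4c) ⊕ 72 = f4 ⊕ 72 = 86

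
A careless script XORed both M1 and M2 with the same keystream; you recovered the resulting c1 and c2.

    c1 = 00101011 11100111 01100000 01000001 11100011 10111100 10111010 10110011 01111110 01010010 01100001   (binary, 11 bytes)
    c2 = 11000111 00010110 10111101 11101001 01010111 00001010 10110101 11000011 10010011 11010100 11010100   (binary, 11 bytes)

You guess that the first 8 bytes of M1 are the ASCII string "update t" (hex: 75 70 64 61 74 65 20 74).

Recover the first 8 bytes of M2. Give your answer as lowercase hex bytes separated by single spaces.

First, c1 ⊕ c2 = (M1 ⊕ K) ⊕ (M2 ⊕ K) = M1 ⊕ M2, so the key drops out. Then M2 = (M1 ⊕ M2) ⊕ M1 over the first 8 bytes.
byte 0: (2b ^ c7) ^ 75 = ec ^ 75 = 99
byte 1: (e7 ^ 16) ^ 70 = f1 ^ 70 = 81
byte 2: (60 ^ bd) ^ 64 = dd ^ 64 = b9
byte 3: (41 ^ e9) ^ 61 = a8 ^ 61 = c9
byte 4: (e3 ^ 57) ^ 74 = b4 ^ 74 = c0
byte 5: (bc ^ 0a) ^ 65 = b6 ^ 65 = d3
byte 6: (ba ^ b5) ^ 20 = 0f ^ 20 = 2f
byte 7: (b3 ^ c3) ^ 74 = 70 ^ 74 = 04

99 81 b9 c9 c0 d3 2f 04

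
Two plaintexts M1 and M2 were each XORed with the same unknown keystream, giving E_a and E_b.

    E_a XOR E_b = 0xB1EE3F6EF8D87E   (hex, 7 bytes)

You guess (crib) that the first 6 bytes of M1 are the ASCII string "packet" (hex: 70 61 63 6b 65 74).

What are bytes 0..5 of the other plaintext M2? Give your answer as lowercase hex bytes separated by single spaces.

c1 8f 5c 05 9d ac

Since E_a ⊕ E_b = M1 ⊕ M2, XORing with the guessed M1 bytes yields the corresponding M2 bytes: M2 = (E_a ⊕ E_b) ⊕ M1.
b1 XOR 70 = c1
ee XOR 61 = 8f
3f XOR 63 = 5c
6e XOR 6b = 05
f8 XOR 65 = 9d
d8 XOR 74 = ac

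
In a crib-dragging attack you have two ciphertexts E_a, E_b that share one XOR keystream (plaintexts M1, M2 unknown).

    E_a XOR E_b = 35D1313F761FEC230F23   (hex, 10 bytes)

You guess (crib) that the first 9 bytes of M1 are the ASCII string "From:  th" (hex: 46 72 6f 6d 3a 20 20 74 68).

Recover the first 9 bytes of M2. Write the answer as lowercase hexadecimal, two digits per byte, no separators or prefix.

73a35e524c3fcc5767

Since E_a ⊕ E_b = M1 ⊕ M2, XORing with the guessed M1 bytes yields the corresponding M2 bytes: M2 = (E_a ⊕ E_b) ⊕ M1.
35 ^ 46 = 73
d1 ^ 72 = a3
31 ^ 6f = 5e
3f ^ 6d = 52
76 ^ 3a = 4c
1f ^ 20 = 3f
ec ^ 20 = cc
23 ^ 74 = 57
0f ^ 68 = 67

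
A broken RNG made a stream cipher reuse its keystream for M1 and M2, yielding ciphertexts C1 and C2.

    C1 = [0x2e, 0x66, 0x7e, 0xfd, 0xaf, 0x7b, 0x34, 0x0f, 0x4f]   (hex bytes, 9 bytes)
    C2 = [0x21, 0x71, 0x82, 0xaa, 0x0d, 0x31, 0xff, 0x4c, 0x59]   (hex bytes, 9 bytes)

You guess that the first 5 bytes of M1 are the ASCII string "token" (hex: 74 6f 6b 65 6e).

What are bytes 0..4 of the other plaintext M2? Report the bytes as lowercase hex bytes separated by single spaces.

7b 78 97 32 cc

First, C1 ⊕ C2 = (M1 ⊕ K) ⊕ (M2 ⊕ K) = M1 ⊕ M2, so the key drops out. Then M2 = (M1 ⊕ M2) ⊕ M1 over the first 5 bytes.
byte 0: (2e XOR 21) XOR 74 = 0f XOR 74 = 7b
byte 1: (66 XOR 71) XOR 6f = 17 XOR 6f = 78
byte 2: (7e XOR 82) XOR 6b = fc XOR 6b = 97
byte 3: (fd XOR aa) XOR 65 = 57 XOR 65 = 32
byte 4: (af XOR 0d) XOR 6e = a2 XOR 6e = cc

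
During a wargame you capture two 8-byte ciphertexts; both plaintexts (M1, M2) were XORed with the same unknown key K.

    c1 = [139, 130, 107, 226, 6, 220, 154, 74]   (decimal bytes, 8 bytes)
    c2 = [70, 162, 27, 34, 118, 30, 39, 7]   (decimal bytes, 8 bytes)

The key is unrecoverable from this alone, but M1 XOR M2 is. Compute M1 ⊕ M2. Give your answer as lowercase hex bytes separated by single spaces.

cd 20 70 c0 70 c2 bd 4d

c1 ⊕ c2 = (M1 ⊕ K) ⊕ (M2 ⊕ K) = M1 ⊕ M2 — the shared key cancels under XOR.
byte 0: 8b ^ 46 = cd
byte 1: 82 ^ a2 = 20
byte 2: 6b ^ 1b = 70
byte 3: e2 ^ 22 = c0
byte 4: 06 ^ 76 = 70
byte 5: dc ^ 1e = c2
byte 6: 9a ^ 27 = bd
byte 7: 4a ^ 07 = 4d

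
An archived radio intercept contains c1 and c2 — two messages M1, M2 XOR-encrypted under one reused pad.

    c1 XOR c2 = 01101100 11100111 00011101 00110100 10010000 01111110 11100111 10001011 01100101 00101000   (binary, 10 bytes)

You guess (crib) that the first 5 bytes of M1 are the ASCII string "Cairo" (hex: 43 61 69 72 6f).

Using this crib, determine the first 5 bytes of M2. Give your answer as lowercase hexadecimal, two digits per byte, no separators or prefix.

Since c1 ⊕ c2 = M1 ⊕ M2, XORing with the guessed M1 bytes yields the corresponding M2 bytes: M2 = (c1 ⊕ c2) ⊕ M1.
byte 0: 01101100 ⊕ 01000011 = 00101111
byte 1: 11100111 ⊕ 01100001 = 10000110
byte 2: 00011101 ⊕ 01101001 = 01110100
byte 3: 00110100 ⊕ 01110010 = 01000110
byte 4: 10010000 ⊕ 01101111 = 11111111

2f867446ff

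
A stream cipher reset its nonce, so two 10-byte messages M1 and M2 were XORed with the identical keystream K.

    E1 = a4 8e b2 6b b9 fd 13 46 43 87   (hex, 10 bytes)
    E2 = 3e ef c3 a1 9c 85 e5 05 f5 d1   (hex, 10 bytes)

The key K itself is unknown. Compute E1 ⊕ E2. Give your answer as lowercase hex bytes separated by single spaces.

E1 ⊕ E2 = (M1 ⊕ K) ⊕ (M2 ⊕ K) = M1 ⊕ M2 — the shared key cancels under XOR.
byte 0: a4 XOR 3e = 9a
byte 1: 8e XOR ef = 61
byte 2: b2 XOR c3 = 71
byte 3: 6b XOR a1 = ca
byte 4: b9 XOR 9c = 25
byte 5: fd XOR 85 = 78
byte 6: 13 XOR e5 = f6
byte 7: 46 XOR 05 = 43
byte 8: 43 XOR f5 = b6
byte 9: 87 XOR d1 = 56

9a 61 71 ca 25 78 f6 43 b6 56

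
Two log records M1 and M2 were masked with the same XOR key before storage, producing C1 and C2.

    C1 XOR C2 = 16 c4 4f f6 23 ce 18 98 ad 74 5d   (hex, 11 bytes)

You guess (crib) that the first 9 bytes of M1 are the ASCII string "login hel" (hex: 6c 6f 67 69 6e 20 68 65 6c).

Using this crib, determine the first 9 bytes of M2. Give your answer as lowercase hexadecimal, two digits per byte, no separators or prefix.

7aab289f4dee70fdc1

Since C1 ⊕ C2 = M1 ⊕ M2, XORing with the guessed M1 bytes yields the corresponding M2 bytes: M2 = (C1 ⊕ C2) ⊕ M1.
00010110 ⊕ 01101100 = 01111010
11000100 ⊕ 01101111 = 10101011
01001111 ⊕ 01100111 = 00101000
11110110 ⊕ 01101001 = 10011111
00100011 ⊕ 01101110 = 01001101
11001110 ⊕ 00100000 = 11101110
00011000 ⊕ 01101000 = 01110000
10011000 ⊕ 01100101 = 11111101
10101101 ⊕ 01101100 = 11000001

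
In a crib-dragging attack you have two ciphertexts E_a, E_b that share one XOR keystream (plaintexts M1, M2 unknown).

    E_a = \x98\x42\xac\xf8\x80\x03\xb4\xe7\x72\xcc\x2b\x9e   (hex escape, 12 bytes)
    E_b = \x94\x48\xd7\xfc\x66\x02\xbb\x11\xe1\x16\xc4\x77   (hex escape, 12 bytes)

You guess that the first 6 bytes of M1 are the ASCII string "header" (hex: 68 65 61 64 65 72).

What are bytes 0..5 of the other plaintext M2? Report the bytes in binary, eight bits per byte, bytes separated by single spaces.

First, E_a ⊕ E_b = (M1 ⊕ K) ⊕ (M2 ⊕ K) = M1 ⊕ M2, so the key drops out. Then M2 = (M1 ⊕ M2) ⊕ M1 over the first 6 bytes.
byte 0: (98 ^ 94) ^ 68 = 0c ^ 68 = 64
byte 1: (42 ^ 48) ^ 65 = 0a ^ 65 = 6f
byte 2: (ac ^ d7) ^ 61 = 7b ^ 61 = 1a
byte 3: (f8 ^ fc) ^ 64 = 04 ^ 64 = 60
byte 4: (80 ^ 66) ^ 65 = e6 ^ 65 = 83
byte 5: (03 ^ 02) ^ 72 = 01 ^ 72 = 73

01100100 01101111 00011010 01100000 10000011 01110011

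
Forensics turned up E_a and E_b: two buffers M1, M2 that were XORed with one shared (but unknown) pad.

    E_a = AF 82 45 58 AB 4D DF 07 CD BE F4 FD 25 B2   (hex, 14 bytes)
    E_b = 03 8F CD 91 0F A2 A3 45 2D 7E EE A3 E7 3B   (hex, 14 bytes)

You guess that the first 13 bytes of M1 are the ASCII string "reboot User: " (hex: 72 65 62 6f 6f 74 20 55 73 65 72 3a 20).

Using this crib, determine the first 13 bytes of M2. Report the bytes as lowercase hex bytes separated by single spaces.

de 68 ea a6 cb 9b 5c 17 93 a5 68 64 e2

First, E_a ⊕ E_b = (M1 ⊕ K) ⊕ (M2 ⊕ K) = M1 ⊕ M2, so the key drops out. Then M2 = (M1 ⊕ M2) ⊕ M1 over the first 13 bytes.
byte 0: (af ⊕ 03) ⊕ 72 = ac ⊕ 72 = de
byte 1: (82 ⊕ 8f) ⊕ 65 = 0d ⊕ 65 = 68
byte 2: (45 ⊕ cd) ⊕ 62 = 88 ⊕ 62 = ea
byte 3: (58 ⊕ 91) ⊕ 6f = c9 ⊕ 6f = a6
byte 4: (ab ⊕ 0f) ⊕ 6f = a4 ⊕ 6f = cb
byte 5: (4d ⊕ a2) ⊕ 74 = ef ⊕ 74 = 9b
byte 6: (df ⊕ a3) ⊕ 20 = 7c ⊕ 20 = 5c
byte 7: (07 ⊕ 45) ⊕ 55 = 42 ⊕ 55 = 17
byte 8: (cd ⊕ 2d) ⊕ 73 = e0 ⊕ 73 = 93
byte 9: (be ⊕ 7e) ⊕ 65 = c0 ⊕ 65 = a5
byte 10: (f4 ⊕ ee) ⊕ 72 = 1a ⊕ 72 = 68
byte 11: (fd ⊕ a3) ⊕ 3a = 5e ⊕ 3a = 64
byte 12: (25 ⊕ e7) ⊕ 20 = c2 ⊕ 20 = e2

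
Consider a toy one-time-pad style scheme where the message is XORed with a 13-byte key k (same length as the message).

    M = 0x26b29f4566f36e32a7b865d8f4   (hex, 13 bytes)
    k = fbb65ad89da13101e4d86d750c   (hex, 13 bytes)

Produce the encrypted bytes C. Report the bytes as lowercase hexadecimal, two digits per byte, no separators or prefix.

dd04c59dfb525f33436008adf8

byte 0: 26 XOR fb = dd
byte 1: b2 XOR b6 = 04
byte 2: 9f XOR 5a = c5
byte 3: 45 XOR d8 = 9d
byte 4: 66 XOR 9d = fb
byte 5: f3 XOR a1 = 52
byte 6: 6e XOR 31 = 5f
byte 7: 32 XOR 01 = 33
byte 8: a7 XOR e4 = 43
byte 9: b8 XOR d8 = 60
byte 10: 65 XOR 6d = 08
byte 11: d8 XOR 75 = ad
byte 12: f4 XOR 0c = f8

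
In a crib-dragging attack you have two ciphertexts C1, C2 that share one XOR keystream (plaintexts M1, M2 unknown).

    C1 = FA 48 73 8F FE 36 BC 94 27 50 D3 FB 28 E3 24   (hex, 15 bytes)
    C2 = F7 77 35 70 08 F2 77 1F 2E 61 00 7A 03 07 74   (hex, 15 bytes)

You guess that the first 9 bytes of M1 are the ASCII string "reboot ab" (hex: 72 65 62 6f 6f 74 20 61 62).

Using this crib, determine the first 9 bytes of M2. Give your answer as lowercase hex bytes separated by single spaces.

First, C1 ⊕ C2 = (M1 ⊕ K) ⊕ (M2 ⊕ K) = M1 ⊕ M2, so the key drops out. Then M2 = (M1 ⊕ M2) ⊕ M1 over the first 9 bytes.
byte 0: (fa ⊕ f7) ⊕ 72 = 0d ⊕ 72 = 7f
byte 1: (48 ⊕ 77) ⊕ 65 = 3f ⊕ 65 = 5a
byte 2: (73 ⊕ 35) ⊕ 62 = 46 ⊕ 62 = 24
byte 3: (8f ⊕ 70) ⊕ 6f = ff ⊕ 6f = 90
byte 4: (fe ⊕ 08) ⊕ 6f = f6 ⊕ 6f = 99
byte 5: (36 ⊕ f2) ⊕ 74 = c4 ⊕ 74 = b0
byte 6: (bc ⊕ 77) ⊕ 20 = cb ⊕ 20 = eb
byte 7: (94 ⊕ 1f) ⊕ 61 = 8b ⊕ 61 = ea
byte 8: (27 ⊕ 2e) ⊕ 62 = 09 ⊕ 62 = 6b

7f 5a 24 90 99 b0 eb ea 6b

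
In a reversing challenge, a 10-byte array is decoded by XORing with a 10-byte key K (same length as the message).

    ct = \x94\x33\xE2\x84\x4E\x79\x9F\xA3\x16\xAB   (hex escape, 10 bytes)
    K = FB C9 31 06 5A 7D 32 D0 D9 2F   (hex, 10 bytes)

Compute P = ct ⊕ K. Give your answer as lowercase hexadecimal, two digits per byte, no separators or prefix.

6ffad3821404ad73cf84

10010100 ⊕ 11111011 = 01101111
00110011 ⊕ 11001001 = 11111010
11100010 ⊕ 00110001 = 11010011
10000100 ⊕ 00000110 = 10000010
01001110 ⊕ 01011010 = 00010100
01111001 ⊕ 01111101 = 00000100
10011111 ⊕ 00110010 = 10101101
10100011 ⊕ 11010000 = 01110011
00010110 ⊕ 11011001 = 11001111
10101011 ⊕ 00101111 = 10000100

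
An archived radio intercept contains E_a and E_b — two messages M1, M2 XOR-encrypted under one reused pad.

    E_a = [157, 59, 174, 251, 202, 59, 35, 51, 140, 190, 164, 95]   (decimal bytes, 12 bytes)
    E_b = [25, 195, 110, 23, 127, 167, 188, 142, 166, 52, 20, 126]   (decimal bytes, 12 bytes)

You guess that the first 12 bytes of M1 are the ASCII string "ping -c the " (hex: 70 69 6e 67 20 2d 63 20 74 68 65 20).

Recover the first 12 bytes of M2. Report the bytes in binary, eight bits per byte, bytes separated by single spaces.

11110100 10010001 10101110 10001011 10010101 10110001 11111100 10011101 01011110 11100010 11010101 00000001

First, E_a ⊕ E_b = (M1 ⊕ K) ⊕ (M2 ⊕ K) = M1 ⊕ M2, so the key drops out. Then M2 = (M1 ⊕ M2) ⊕ M1 over the first 12 bytes.
byte 0: (9d xor 19) xor 70 = 84 xor 70 = f4
byte 1: (3b xor c3) xor 69 = f8 xor 69 = 91
byte 2: (ae xor 6e) xor 6e = c0 xor 6e = ae
byte 3: (fb xor 17) xor 67 = ec xor 67 = 8b
byte 4: (ca xor 7f) xor 20 = b5 xor 20 = 95
byte 5: (3b xor a7) xor 2d = 9c xor 2d = b1
byte 6: (23 xor bc) xor 63 = 9f xor 63 = fc
byte 7: (33 xor 8e) xor 20 = bd xor 20 = 9d
byte 8: (8c xor a6) xor 74 = 2a xor 74 = 5e
byte 9: (be xor 34) xor 68 = 8a xor 68 = e2
byte 10: (a4 xor 14) xor 65 = b0 xor 65 = d5
byte 11: (5f xor 7e) xor 20 = 21 xor 20 = 01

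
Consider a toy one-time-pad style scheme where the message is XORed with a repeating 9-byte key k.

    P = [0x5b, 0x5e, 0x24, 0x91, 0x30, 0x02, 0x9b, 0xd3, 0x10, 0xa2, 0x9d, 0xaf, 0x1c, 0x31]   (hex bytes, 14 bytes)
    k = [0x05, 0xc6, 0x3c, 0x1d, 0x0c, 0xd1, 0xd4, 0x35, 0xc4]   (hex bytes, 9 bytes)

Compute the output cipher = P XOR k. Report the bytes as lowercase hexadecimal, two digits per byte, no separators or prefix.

5e98188c3cd34fe6d4a75b93013d

The 9-byte key repeats, so the effective keystream is 05 c6 3c 1d 0c d1 d4 35 c4 05 c6 3c 1d 0c.
byte 0: 01011011 xor 00000101 = 01011110
byte 1: 01011110 xor 11000110 = 10011000
byte 2: 00100100 xor 00111100 = 00011000
byte 3: 10010001 xor 00011101 = 10001100
byte 4: 00110000 xor 00001100 = 00111100
byte 5: 00000010 xor 11010001 = 11010011
byte 6: 10011011 xor 11010100 = 01001111
byte 7: 11010011 xor 00110101 = 11100110
byte 8: 00010000 xor 11000100 = 11010100
byte 9: 10100010 xor 00000101 = 10100111
byte 10: 10011101 xor 11000110 = 01011011
byte 11: 10101111 xor 00111100 = 10010011
byte 12: 00011100 xor 00011101 = 00000001
byte 13: 00110001 xor 00001100 = 00111101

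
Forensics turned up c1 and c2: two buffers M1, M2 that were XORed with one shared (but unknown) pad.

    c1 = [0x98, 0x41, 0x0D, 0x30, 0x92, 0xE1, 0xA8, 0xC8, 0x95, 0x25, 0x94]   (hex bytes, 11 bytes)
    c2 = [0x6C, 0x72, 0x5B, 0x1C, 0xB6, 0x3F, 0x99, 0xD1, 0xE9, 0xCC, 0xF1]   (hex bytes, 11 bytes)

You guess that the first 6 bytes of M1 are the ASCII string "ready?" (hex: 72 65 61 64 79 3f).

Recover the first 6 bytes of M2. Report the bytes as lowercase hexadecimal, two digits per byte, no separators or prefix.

First, c1 ⊕ c2 = (M1 ⊕ K) ⊕ (M2 ⊕ K) = M1 ⊕ M2, so the key drops out. Then M2 = (M1 ⊕ M2) ⊕ M1 over the first 6 bytes.
byte 0: (98 ^ 6c) ^ 72 = f4 ^ 72 = 86
byte 1: (41 ^ 72) ^ 65 = 33 ^ 65 = 56
byte 2: (0d ^ 5b) ^ 61 = 56 ^ 61 = 37
byte 3: (30 ^ 1c) ^ 64 = 2c ^ 64 = 48
byte 4: (92 ^ b6) ^ 79 = 24 ^ 79 = 5d
byte 5: (e1 ^ 3f) ^ 3f = de ^ 3f = e1

865637485de1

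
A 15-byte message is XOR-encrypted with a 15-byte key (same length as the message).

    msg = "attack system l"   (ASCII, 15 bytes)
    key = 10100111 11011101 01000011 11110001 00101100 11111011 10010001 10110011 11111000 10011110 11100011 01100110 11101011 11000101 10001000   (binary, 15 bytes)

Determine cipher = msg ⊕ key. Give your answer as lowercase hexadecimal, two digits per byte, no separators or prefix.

c6a937904f90b1c081ed970386e5e4

61 ⊕ a7 = c6
74 ⊕ dd = a9
74 ⊕ 43 = 37
61 ⊕ f1 = 90
63 ⊕ 2c = 4f
6b ⊕ fb = 90
20 ⊕ 91 = b1
73 ⊕ b3 = c0
79 ⊕ f8 = 81
73 ⊕ 9e = ed
74 ⊕ e3 = 97
65 ⊕ 66 = 03
6d ⊕ eb = 86
20 ⊕ c5 = e5
6c ⊕ 88 = e4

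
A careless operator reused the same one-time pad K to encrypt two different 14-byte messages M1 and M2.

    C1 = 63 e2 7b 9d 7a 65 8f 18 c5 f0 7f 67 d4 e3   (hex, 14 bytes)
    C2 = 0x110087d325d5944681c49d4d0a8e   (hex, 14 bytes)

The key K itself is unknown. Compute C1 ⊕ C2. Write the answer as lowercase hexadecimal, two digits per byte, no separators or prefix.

C1 ⊕ C2 = (M1 ⊕ K) ⊕ (M2 ⊕ K) = M1 ⊕ M2 — the shared key cancels under XOR.
63 ^ 11 = 72
e2 ^ 00 = e2
7b ^ 87 = fc
9d ^ d3 = 4e
7a ^ 25 = 5f
65 ^ d5 = b0
8f ^ 94 = 1b
18 ^ 46 = 5e
c5 ^ 81 = 44
f0 ^ c4 = 34
7f ^ 9d = e2
67 ^ 4d = 2a
d4 ^ 0a = de
e3 ^ 8e = 6d

72e2fc4e5fb01b5e4434e22ade6d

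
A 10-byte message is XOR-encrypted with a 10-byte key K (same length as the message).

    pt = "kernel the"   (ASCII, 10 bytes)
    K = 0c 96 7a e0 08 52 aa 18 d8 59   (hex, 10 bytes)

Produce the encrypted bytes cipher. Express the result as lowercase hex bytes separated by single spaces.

6b xor 0c = 67
65 xor 96 = f3
72 xor 7a = 08
6e xor e0 = 8e
65 xor 08 = 6d
6c xor 52 = 3e
20 xor aa = 8a
74 xor 18 = 6c
68 xor d8 = b0
65 xor 59 = 3c

67 f3 08 8e 6d 3e 8a 6c b0 3c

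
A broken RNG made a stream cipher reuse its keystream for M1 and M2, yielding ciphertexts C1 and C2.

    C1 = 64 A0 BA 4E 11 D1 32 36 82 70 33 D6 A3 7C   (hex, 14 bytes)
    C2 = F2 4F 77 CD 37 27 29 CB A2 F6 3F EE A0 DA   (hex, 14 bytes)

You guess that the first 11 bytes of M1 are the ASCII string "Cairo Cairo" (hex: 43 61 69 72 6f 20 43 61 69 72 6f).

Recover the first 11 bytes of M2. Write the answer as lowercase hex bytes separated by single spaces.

First, C1 ⊕ C2 = (M1 ⊕ K) ⊕ (M2 ⊕ K) = M1 ⊕ M2, so the key drops out. Then M2 = (M1 ⊕ M2) ⊕ M1 over the first 11 bytes.
byte 0: (64 XOR f2) XOR 43 = 96 XOR 43 = d5
byte 1: (a0 XOR 4f) XOR 61 = ef XOR 61 = 8e
byte 2: (ba XOR 77) XOR 69 = cd XOR 69 = a4
byte 3: (4e XOR cd) XOR 72 = 83 XOR 72 = f1
byte 4: (11 XOR 37) XOR 6f = 26 XOR 6f = 49
byte 5: (d1 XOR 27) XOR 20 = f6 XOR 20 = d6
byte 6: (32 XOR 29) XOR 43 = 1b XOR 43 = 58
byte 7: (36 XOR cb) XOR 61 = fd XOR 61 = 9c
byte 8: (82 XOR a2) XOR 69 = 20 XOR 69 = 49
byte 9: (70 XOR f6) XOR 72 = 86 XOR 72 = f4
byte 10: (33 XOR 3f) XOR 6f = 0c XOR 6f = 63

d5 8e a4 f1 49 d6 58 9c 49 f4 63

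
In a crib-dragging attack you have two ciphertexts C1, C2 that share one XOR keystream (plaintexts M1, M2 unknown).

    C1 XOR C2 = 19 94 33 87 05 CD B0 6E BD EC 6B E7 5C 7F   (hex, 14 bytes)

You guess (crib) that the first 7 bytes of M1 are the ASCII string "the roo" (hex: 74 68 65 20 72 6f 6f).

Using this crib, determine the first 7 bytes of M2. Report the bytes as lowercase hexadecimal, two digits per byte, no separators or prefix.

Since C1 ⊕ C2 = M1 ⊕ M2, XORing with the guessed M1 bytes yields the corresponding M2 bytes: M2 = (C1 ⊕ C2) ⊕ M1.
19 ^ 74 = 6d
94 ^ 68 = fc
33 ^ 65 = 56
87 ^ 20 = a7
05 ^ 72 = 77
cd ^ 6f = a2
b0 ^ 6f = df

6dfc56a777a2df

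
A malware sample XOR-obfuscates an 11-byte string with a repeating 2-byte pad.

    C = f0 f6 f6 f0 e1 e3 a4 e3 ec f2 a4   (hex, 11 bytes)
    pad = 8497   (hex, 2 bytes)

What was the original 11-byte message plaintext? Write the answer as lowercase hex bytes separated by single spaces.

74 61 72 67 65 74 20 74 68 65 20

The 2-byte key repeats, so the effective keystream is 84 97 84 97 84 97 84 97 84 97 84.
byte 0: 240 XOR 132 = 116
byte 1: 246 XOR 151 =  97
byte 2: 246 XOR 132 = 114
byte 3: 240 XOR 151 = 103
byte 4: 225 XOR 132 = 101
byte 5: 227 XOR 151 = 116
byte 6: 164 XOR 132 =  32
byte 7: 227 XOR 151 = 116
byte 8: 236 XOR 132 = 104
byte 9: 242 XOR 151 = 101
byte 10: 164 XOR 132 =  32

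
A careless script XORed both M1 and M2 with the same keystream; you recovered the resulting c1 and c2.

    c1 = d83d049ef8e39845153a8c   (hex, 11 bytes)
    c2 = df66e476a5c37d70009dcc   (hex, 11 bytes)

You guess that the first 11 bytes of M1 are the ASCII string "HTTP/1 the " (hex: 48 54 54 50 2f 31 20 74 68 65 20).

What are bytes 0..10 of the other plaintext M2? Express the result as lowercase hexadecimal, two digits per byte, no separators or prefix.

First, c1 ⊕ c2 = (M1 ⊕ K) ⊕ (M2 ⊕ K) = M1 ⊕ M2, so the key drops out. Then M2 = (M1 ⊕ M2) ⊕ M1 over the first 11 bytes.
byte 0: (d8 ⊕ df) ⊕ 48 = 07 ⊕ 48 = 4f
byte 1: (3d ⊕ 66) ⊕ 54 = 5b ⊕ 54 = 0f
byte 2: (04 ⊕ e4) ⊕ 54 = e0 ⊕ 54 = b4
byte 3: (9e ⊕ 76) ⊕ 50 = e8 ⊕ 50 = b8
byte 4: (f8 ⊕ a5) ⊕ 2f = 5d ⊕ 2f = 72
byte 5: (e3 ⊕ c3) ⊕ 31 = 20 ⊕ 31 = 11
byte 6: (98 ⊕ 7d) ⊕ 20 = e5 ⊕ 20 = c5
byte 7: (45 ⊕ 70) ⊕ 74 = 35 ⊕ 74 = 41
byte 8: (15 ⊕ 00) ⊕ 68 = 15 ⊕ 68 = 7d
byte 9: (3a ⊕ 9d) ⊕ 65 = a7 ⊕ 65 = c2
byte 10: (8c ⊕ cc) ⊕ 20 = 40 ⊕ 20 = 60

4f0fb4b87211c5417dc260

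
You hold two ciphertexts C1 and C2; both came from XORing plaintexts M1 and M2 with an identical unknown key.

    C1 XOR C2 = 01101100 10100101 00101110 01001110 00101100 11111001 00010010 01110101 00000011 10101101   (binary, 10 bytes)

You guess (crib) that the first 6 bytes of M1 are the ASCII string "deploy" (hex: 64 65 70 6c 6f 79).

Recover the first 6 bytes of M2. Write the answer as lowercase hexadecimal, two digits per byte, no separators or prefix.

Since C1 ⊕ C2 = M1 ⊕ M2, XORing with the guessed M1 bytes yields the corresponding M2 bytes: M2 = (C1 ⊕ C2) ⊕ M1.
6c ⊕ 64 = 08
a5 ⊕ 65 = c0
2e ⊕ 70 = 5e
4e ⊕ 6c = 22
2c ⊕ 6f = 43
f9 ⊕ 79 = 80

08c05e224380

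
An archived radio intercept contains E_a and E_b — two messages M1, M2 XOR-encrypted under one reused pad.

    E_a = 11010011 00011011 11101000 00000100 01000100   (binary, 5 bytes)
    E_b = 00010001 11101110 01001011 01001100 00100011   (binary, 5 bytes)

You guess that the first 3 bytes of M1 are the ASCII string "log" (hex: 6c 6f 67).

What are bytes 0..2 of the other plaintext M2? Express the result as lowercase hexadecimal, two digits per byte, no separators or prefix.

ae9ac4

First, E_a ⊕ E_b = (M1 ⊕ K) ⊕ (M2 ⊕ K) = M1 ⊕ M2, so the key drops out. Then M2 = (M1 ⊕ M2) ⊕ M1 over the first 3 bytes.
byte 0: (d3 XOR 11) XOR 6c = c2 XOR 6c = ae
byte 1: (1b XOR ee) XOR 6f = f5 XOR 6f = 9a
byte 2: (e8 XOR 4b) XOR 67 = a3 XOR 67 = c4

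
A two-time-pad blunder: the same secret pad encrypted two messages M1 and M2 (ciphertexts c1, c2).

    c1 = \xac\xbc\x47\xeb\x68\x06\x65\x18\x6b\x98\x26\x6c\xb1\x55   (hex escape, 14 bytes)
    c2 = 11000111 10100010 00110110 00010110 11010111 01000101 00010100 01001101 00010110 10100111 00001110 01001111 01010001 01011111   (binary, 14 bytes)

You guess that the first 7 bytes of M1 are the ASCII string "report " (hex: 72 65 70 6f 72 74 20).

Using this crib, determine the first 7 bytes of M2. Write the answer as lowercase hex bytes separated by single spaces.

19 7b 01 92 cd 37 51

First, c1 ⊕ c2 = (M1 ⊕ K) ⊕ (M2 ⊕ K) = M1 ⊕ M2, so the key drops out. Then M2 = (M1 ⊕ M2) ⊕ M1 over the first 7 bytes.
byte 0: (ac ^ c7) ^ 72 = 6b ^ 72 = 19
byte 1: (bc ^ a2) ^ 65 = 1e ^ 65 = 7b
byte 2: (47 ^ 36) ^ 70 = 71 ^ 70 = 01
byte 3: (eb ^ 16) ^ 6f = fd ^ 6f = 92
byte 4: (68 ^ d7) ^ 72 = bf ^ 72 = cd
byte 5: (06 ^ 45) ^ 74 = 43 ^ 74 = 37
byte 6: (65 ^ 14) ^ 20 = 71 ^ 20 = 51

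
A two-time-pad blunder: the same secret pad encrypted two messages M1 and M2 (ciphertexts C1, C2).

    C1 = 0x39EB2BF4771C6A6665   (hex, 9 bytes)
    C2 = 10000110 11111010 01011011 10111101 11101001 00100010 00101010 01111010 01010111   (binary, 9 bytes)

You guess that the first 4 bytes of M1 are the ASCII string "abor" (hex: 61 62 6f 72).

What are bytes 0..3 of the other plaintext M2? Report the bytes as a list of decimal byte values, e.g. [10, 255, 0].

First, C1 ⊕ C2 = (M1 ⊕ K) ⊕ (M2 ⊕ K) = M1 ⊕ M2, so the key drops out. Then M2 = (M1 ⊕ M2) ⊕ M1 over the first 4 bytes.
byte 0: (39 ^ 86) ^ 61 = bf ^ 61 = de
byte 1: (eb ^ fa) ^ 62 = 11 ^ 62 = 73
byte 2: (2b ^ 5b) ^ 6f = 70 ^ 6f = 1f
byte 3: (f4 ^ bd) ^ 72 = 49 ^ 72 = 3b

[222, 115, 31, 59]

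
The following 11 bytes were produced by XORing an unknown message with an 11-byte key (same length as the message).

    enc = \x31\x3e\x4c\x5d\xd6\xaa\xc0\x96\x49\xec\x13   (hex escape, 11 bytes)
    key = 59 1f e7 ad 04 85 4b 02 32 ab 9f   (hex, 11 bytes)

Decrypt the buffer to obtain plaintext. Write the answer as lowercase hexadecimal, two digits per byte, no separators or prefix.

XOR is its own inverse, so applying the key byte-wise gives the result directly.
31 ⊕ 59 = 68
3e ⊕ 1f = 21
4c ⊕ e7 = ab
5d ⊕ ad = f0
d6 ⊕ 04 = d2
aa ⊕ 85 = 2f
c0 ⊕ 4b = 8b
96 ⊕ 02 = 94
49 ⊕ 32 = 7b
ec ⊕ ab = 47
13 ⊕ 9f = 8c

6821abf0d22f8b947b478c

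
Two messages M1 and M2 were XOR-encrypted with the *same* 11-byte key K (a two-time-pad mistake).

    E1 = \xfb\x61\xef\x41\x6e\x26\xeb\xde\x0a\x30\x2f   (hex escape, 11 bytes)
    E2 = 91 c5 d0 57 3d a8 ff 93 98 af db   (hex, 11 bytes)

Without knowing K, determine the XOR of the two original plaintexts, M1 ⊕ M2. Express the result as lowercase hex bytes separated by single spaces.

E1 ⊕ E2 = (M1 ⊕ K) ⊕ (M2 ⊕ K) = M1 ⊕ M2 — the shared key cancels under XOR.
byte 0: 11111011 xor 10010001 = 01101010
byte 1: 01100001 xor 11000101 = 10100100
byte 2: 11101111 xor 11010000 = 00111111
byte 3: 01000001 xor 01010111 = 00010110
byte 4: 01101110 xor 00111101 = 01010011
byte 5: 00100110 xor 10101000 = 10001110
byte 6: 11101011 xor 11111111 = 00010100
byte 7: 11011110 xor 10010011 = 01001101
byte 8: 00001010 xor 10011000 = 10010010
byte 9: 00110000 xor 10101111 = 10011111
byte 10: 00101111 xor 11011011 = 11110100

6a a4 3f 16 53 8e 14 4d 92 9f f4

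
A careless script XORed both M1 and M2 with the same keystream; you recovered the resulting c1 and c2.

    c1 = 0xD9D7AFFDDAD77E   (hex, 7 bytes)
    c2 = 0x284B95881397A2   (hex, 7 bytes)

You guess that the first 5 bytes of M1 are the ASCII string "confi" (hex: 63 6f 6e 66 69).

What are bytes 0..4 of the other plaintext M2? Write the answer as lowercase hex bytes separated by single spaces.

First, c1 ⊕ c2 = (M1 ⊕ K) ⊕ (M2 ⊕ K) = M1 ⊕ M2, so the key drops out. Then M2 = (M1 ⊕ M2) ⊕ M1 over the first 5 bytes.
byte 0: (d9 ^ 28) ^ 63 = f1 ^ 63 = 92
byte 1: (d7 ^ 4b) ^ 6f = 9c ^ 6f = f3
byte 2: (af ^ 95) ^ 6e = 3a ^ 6e = 54
byte 3: (fd ^ 88) ^ 66 = 75 ^ 66 = 13
byte 4: (da ^ 13) ^ 69 = c9 ^ 69 = a0

92 f3 54 13 a0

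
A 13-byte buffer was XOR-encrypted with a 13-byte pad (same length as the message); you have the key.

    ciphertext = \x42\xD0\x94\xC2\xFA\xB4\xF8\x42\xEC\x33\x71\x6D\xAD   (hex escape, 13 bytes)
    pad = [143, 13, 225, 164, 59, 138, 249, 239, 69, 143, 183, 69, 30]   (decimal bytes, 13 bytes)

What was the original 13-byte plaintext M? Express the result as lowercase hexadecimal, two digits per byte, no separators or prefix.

cddd7566c13e01ada9bcc628b3

XOR is its own inverse, so applying the key byte-wise gives the result directly.
byte 0: 42 ^ 8f = cd
byte 1: d0 ^ 0d = dd
byte 2: 94 ^ e1 = 75
byte 3: c2 ^ a4 = 66
byte 4: fa ^ 3b = c1
byte 5: b4 ^ 8a = 3e
byte 6: f8 ^ f9 = 01
byte 7: 42 ^ ef = ad
byte 8: ec ^ 45 = a9
byte 9: 33 ^ 8f = bc
byte 10: 71 ^ b7 = c6
byte 11: 6d ^ 45 = 28
byte 12: ad ^ 1e = b3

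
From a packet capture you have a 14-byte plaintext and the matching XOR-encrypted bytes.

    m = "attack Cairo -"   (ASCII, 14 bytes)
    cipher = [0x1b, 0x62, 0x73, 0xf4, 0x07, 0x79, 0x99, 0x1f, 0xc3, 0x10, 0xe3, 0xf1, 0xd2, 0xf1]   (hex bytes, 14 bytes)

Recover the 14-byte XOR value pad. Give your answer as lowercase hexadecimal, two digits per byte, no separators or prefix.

Since cipher = m ⊕ pad, XORing both sides with m gives pad = m ⊕ cipher.
61 ⊕ 1b = 7a
74 ⊕ 62 = 16
74 ⊕ 73 = 07
61 ⊕ f4 = 95
63 ⊕ 07 = 64
6b ⊕ 79 = 12
20 ⊕ 99 = b9
43 ⊕ 1f = 5c
61 ⊕ c3 = a2
69 ⊕ 10 = 79
72 ⊕ e3 = 91
6f ⊕ f1 = 9e
20 ⊕ d2 = f2
2d ⊕ f1 = dc

7a1607956412b95ca279919ef2dc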